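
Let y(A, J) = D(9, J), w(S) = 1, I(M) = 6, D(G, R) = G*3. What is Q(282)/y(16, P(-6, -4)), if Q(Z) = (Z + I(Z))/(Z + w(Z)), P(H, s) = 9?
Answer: 32/849 ≈ 0.037691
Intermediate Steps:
D(G, R) = 3*G
y(A, J) = 27 (y(A, J) = 3*9 = 27)
Q(Z) = (6 + Z)/(1 + Z) (Q(Z) = (Z + 6)/(Z + 1) = (6 + Z)/(1 + Z))
Q(282)/y(16, P(-6, -4)) = ((6 + 282)/(1 + 282))/27 = (288/283)*(1/27) = 32/849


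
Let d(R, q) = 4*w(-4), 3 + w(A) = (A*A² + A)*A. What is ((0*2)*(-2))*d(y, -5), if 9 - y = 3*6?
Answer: 0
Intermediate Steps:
w(A) = -3 + A*(A + A³) (w(A) = -3 + (A*A² + A)*A = -3 + (A³ + A)*A = -3 + (A + A³)*A = -3 + A*(A + A³))
y = -9 (y = 9 - 3*6 = 9 - 1*18 = 9 - 18 = -9)
d(R, q) = 1076 (d(R, q) = 4*(-3 + (-4)² + (-4)⁴) = 4*(-3 + 16 + 256) = 4*269 = 1076)
((0*2)*(-2))*d(y, -5) = ((0*2)*(-2))*1076 = (0*(-2))*1076 = 0*1076 = 0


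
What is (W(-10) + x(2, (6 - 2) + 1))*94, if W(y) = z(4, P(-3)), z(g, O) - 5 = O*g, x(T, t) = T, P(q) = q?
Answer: -470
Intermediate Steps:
z(g, O) = 5 + O*g
W(y) = -7 (W(y) = 5 - 3*4 = 5 - 12 = -7)
(W(-10) + x(2, (6 - 2) + 1))*94 = (-7 + 2)*94 = -5*94 = -470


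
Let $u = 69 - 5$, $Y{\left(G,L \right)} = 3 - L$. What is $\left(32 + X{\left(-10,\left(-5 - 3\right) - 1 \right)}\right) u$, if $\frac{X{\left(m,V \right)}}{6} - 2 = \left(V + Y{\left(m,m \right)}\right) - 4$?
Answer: $2816$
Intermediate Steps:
$u = 64$
$X{\left(m,V \right)} = 6 - 6 m + 6 V$ ($X{\left(m,V \right)} = 12 + 6 \left(\left(V - \left(-3 + m\right)\right) - 4\right) = 12 + 6 \left(\left(3 + V - m\right) - 4\right) = 12 + 6 \left(-1 + V - m\right) = 12 - \left(6 - 6 V + 6 m\right) = 6 - 6 m + 6 V$)
$\left(32 + X{\left(-10,\left(-5 - 3\right) - 1 \right)}\right) u = \left(32 + \left(6 - -60 + 6 \left(\left(-5 - 3\right) - 1\right)\right)\right) 64 = \left(32 + \left(6 + 60 + 6 \left(-8 - 1\right)\right)\right) 64 = \left(32 + \left(6 + 60 + 6 \left(-9\right)\right)\right) 64 = \left(32 + \left(6 + 60 - 54\right)\right) 64 = \left(32 + 12\right) 64 = 44 \cdot 64 = 2816$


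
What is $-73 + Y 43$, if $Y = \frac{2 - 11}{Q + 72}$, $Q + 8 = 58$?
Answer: $- \frac{9293}{122} \approx -76.172$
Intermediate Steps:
$Q = 50$ ($Q = -8 + 58 = 50$)
$Y = - \frac{9}{122}$ ($Y = \frac{2 - 11}{50 + 72} = - \frac{9}{122} \approx -0.073771$)
$-73 + Y 43 = -73 - \frac{387}{122} = - \frac{9293}{122}$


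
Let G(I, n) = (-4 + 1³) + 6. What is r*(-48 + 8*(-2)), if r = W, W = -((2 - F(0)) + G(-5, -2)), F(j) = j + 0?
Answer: 320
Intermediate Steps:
F(j) = j
G(I, n) = 3 (G(I, n) = (-4 + 1) + 6 = -3 + 6 = 3)
W = -5 (W = -((2 - 1*0) + 3) = -((2 + 0) + 3) = -(2 + 3) = -1*5 = -5)
r = -5
r*(-48 + 8*(-2)) = -5*(-48 + 8*(-2)) = -5*(-48 - 16) = -5*(-64) = 320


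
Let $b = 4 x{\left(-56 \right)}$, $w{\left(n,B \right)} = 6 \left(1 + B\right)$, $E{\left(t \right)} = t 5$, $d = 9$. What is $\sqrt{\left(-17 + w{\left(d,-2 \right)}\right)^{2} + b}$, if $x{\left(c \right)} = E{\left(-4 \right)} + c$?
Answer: $15$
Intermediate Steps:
$E{\left(t \right)} = 5 t$
$x{\left(c \right)} = -20 + c$ ($x{\left(c \right)} = 5 \left(-4\right) + c = -20 + c$)
$w{\left(n,B \right)} = 6 + 6 B$
$b = -304$ ($b = 4 \left(-20 - 56\right) = 4 \left(-76\right) = -304$)
$\sqrt{\left(-17 + w{\left(d,-2 \right)}\right)^{2} + b} = \sqrt{\left(-17 + \left(6 + 6 \left(-2\right)\right)\right)^{2} - 304} = \sqrt{\left(-17 + \left(6 - 12\right)\right)^{2} - 304} = \sqrt{\left(-17 - 6\right)^{2} - 304} = \sqrt{\left(-23\right)^{2} - 304} = \sqrt{529 - 304} = \sqrt{225} = 15$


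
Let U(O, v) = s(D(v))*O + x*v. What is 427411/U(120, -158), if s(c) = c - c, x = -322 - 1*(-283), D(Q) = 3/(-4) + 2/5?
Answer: 427411/6162 ≈ 69.362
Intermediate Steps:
D(Q) = -7/20 (D(Q) = 3*(-¼) + 2*(⅕) = -¾ + ⅖ = -7/20)
x = -39 (x = -322 + 283 = -39)
s(c) = 0
U(O, v) = -39*v (U(O, v) = 0*O - 39*v = 0 - 39*v = -39*v)
427411/U(120, -158) = 427411/((-39*(-158))) = 427411/6162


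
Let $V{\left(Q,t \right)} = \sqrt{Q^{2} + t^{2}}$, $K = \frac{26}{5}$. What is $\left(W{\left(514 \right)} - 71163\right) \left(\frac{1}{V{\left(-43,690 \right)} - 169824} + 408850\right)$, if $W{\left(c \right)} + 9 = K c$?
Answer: $- \frac{139255527424935068224}{4972364315} + \frac{342496 \sqrt{477949}}{144198565135} \approx -2.8006 \cdot 10^{10}$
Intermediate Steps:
$K = \frac{26}{5}$ ($K = 26 \cdot \frac{1}{5} = \frac{26}{5} \approx 5.2$)
$W{\left(c \right)} = -9 + \frac{26 c}{5}$
$\left(W{\left(514 \right)} - 71163\right) \left(\frac{1}{V{\left(-43,690 \right)} - 169824} + 408850\right) = \left(\left(-9 + \frac{26}{5} \cdot 514\right) - 71163\right) \left(\frac{1}{\sqrt{\left(-43\right)^{2} + 690^{2}} - 169824} + 408850\right) = \left(\left(-9 + \frac{13364}{5}\right) - 71163\right) \left(\frac{1}{\sqrt{1849 + 476100} - 169824} + 408850\right) = \left(\frac{13319}{5} - 71163\right) \left(\frac{1}{\sqrt{477949} - 169824} + 408850\right) = - \frac{342496 \left(\frac{1}{-169824 + \sqrt{477949}} + 408850\right)}{5} = - \frac{342496 \left(408850 + \frac{1}{-169824 + \sqrt{477949}}\right)}{5} = -28005897920 - \frac{342496}{5 \left(-169824 + \sqrt{477949}\right)}$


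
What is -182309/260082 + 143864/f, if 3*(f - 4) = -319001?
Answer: -170403876145/82963297098 ≈ -2.0540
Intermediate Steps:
f = -318989/3 (f = 4 + (⅓)*(-319001) = 4 - 319001/3 = -318989/3 ≈ -1.0633e+5)
-182309/260082 + 143864/f = -182309/260082 + 143864/(-318989/3) = -182309*1/260082 + 143864*(-3/318989) = -182309/260082 - 431592/318989 = -170403876145/82963297098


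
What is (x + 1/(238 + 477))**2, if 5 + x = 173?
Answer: 14429054641/511225 ≈ 28224.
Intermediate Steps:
x = 168 (x = -5 + 173 = 168)
(x + 1/(238 + 477))**2 = (168 + 1/(238 + 477))**2 = (168 + 1/715)**2 = (120121/715)**2 = 14429054641/511225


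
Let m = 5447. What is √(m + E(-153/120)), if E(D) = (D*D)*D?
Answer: √3484753490/800 ≈ 73.790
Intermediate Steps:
E(D) = D³ (E(D) = D²*D = D³)
√(m + E(-153/120)) = √(5447 + (-153/120)³) = √(5447 + (-153*1/120)³) = √(5447 + (-51/40)³) = √(5447 - 132651/64000) = √(348475349/64000) = √3484753490/800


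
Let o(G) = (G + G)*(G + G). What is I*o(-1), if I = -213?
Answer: -852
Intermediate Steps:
o(G) = 4*G**2 (o(G) = (2*G)*(2*G) = 4*G**2)
I*o(-1) = -852*(-1)**2 = -852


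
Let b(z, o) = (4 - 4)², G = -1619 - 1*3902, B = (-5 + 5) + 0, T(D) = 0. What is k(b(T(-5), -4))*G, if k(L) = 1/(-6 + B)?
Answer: 5521/6 ≈ 920.17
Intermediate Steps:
B = 0 (B = 0 + 0 = 0)
G = -5521 (G = -1619 - 3902 = -5521)
b(z, o) = 0 (b(z, o) = 0² = 0)
k(L) = -⅙ (k(L) = 1/(-6 + 0) = 1/(-6) = -⅙)
k(b(T(-5), -4))*G = -⅙*(-5521) = 5521/6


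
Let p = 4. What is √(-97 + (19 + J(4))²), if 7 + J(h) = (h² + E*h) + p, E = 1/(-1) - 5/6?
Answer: √4603/3 ≈ 22.615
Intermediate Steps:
E = -11/6 (E = 1*(-1) - 5*⅙ = -1 - ⅚ = -11/6 ≈ -1.8333)
J(h) = -3 + h² - 11*h/6 (J(h) = -7 + ((h² - 11*h/6) + 4) = -7 + (4 + h² - 11*h/6) = -3 + h² - 11*h/6)
√(-97 + (19 + J(4))²) = √(-97 + (19 + (-3 + 4² - 11/6*4))²) = √(-97 + (19 + (-3 + 16 - 22/3))²) = √(-97 + (19 + 17/3)²) = √(-97 + (74/3)²) = √(-97 + 5476/9) = √(4603/9) = √4603/3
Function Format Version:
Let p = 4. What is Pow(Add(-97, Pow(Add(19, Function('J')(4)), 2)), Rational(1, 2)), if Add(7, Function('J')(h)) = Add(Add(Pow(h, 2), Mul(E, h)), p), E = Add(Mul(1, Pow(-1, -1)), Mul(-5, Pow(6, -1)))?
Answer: Mul(Rational(1, 3), Pow(4603, Rational(1, 2))) ≈ 22.615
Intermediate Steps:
E = Rational(-11, 6) (E = Add(Mul(1, -1), Mul(-5, Rational(1, 6))) = Add(-1, Rational(-5, 6)) = Rational(-11, 6) ≈ -1.8333)
Function('J')(h) = Add(-3, Pow(h, 2), Mul(Rational(-11, 6), h)) (Function('J')(h) = Add(-7, Add(Add(Pow(h, 2), Mul(Rational(-11, 6), h)), 4)) = Add(-7, Add(4, Pow(h, 2), Mul(Rational(-11, 6), h))) = Add(-3, Pow(h, 2), Mul(Rational(-11, 6), h)))
Pow(Add(-97, Pow(Add(19, Function('J')(4)), 2)), Rational(1, 2)) = Pow(Add(-97, Pow(Add(19, Add(-3, Pow(4, 2), Mul(Rational(-11, 6), 4))), 2)), Rational(1, 2)) = Pow(Add(-97, Pow(Add(19, Add(-3, 16, Rational(-22, 3))), 2)), Rational(1, 2)) = Pow(Add(-97, Pow(Add(19, Rational(17, 3)), 2)), Rational(1, 2)) = Pow(Add(-97, Pow(Rational(74, 3), 2)), Rational(1, 2)) = Pow(Add(-97, Rational(5476, 9)), Rational(1, 2)) = Pow(Rational(4603, 9), Rational(1, 2)) = Mul(Rational(1, 3), Pow(4603, Rational(1, 2)))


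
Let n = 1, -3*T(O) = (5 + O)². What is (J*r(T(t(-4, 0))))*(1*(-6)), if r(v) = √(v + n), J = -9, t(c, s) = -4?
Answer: 18*√6 ≈ 44.091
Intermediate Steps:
T(O) = -(5 + O)²/3
r(v) = √(1 + v) (r(v) = √(v + 1) = √(1 + v))
(J*r(T(t(-4, 0))))*(1*(-6)) = (-9*√(1 - (5 - 4)²/3))*(1*(-6)) = -9*√(1 - ⅓*1²)*(-6) = -9*√(1 - ⅓*1)*(-6) = -9*√(1 - ⅓)*(-6) = -3*√6*(-6) = 18*√6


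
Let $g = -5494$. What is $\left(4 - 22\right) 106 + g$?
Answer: $-7402$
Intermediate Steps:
$\left(4 - 22\right) 106 + g = \left(4 - 22\right) 106 - 5494 = \left(-18\right) 106 - 5494 = -1908 - 5494 = -7402$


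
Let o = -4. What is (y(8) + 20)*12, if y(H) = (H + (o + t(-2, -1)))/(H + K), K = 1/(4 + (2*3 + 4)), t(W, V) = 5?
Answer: 28632/113 ≈ 253.38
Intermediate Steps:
K = 1/14 (K = 1/(4 + (6 + 4)) = 1/(4 + 10) = 1/14 ≈ 0.071429)
y(H) = (1 + H)/(1/14 + H) (y(H) = (H + (-4 + 5))/(H + 1/14) = (H + 1)/(1/14 + H) = (1 + H)/(1/14 + H))
(y(8) + 20)*12 = (14*(1 + 8)/(1 + 14*8) + 20)*12 = (14*9/(1 + 112) + 20)*12 = (14*9/113 + 20)*12 = (14*(1/113)*9 + 20)*12 = (126/113 + 20)*12 = (2386/113)*12 = 28632/113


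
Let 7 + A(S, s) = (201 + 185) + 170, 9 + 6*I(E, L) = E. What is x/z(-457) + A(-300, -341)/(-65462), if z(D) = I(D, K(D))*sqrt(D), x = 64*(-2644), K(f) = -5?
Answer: -549/65462 - 507648*I*sqrt(457)/106481 ≈ -0.0083865 - 101.92*I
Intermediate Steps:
x = -169216
I(E, L) = -3/2 + E/6
A(S, s) = 549 (A(S, s) = -7 + ((201 + 185) + 170) = -7 + (386 + 170) = -7 + 556 = 549)
z(D) = sqrt(D)*(-3/2 + D/6) (z(D) = (-3/2 + D/6)*sqrt(D) = sqrt(D)*(-3/2 + D/6))
x/z(-457) + A(-300, -341)/(-65462) = -169216*(-6*I*sqrt(457)/(457*(-9 - 457))) + 549/(-65462) = -169216*3*I*sqrt(457)/106481 + 549*(-1/65462) = -169216*3*I*sqrt(457)/106481 - 549/65462 = -507648*I*sqrt(457)/106481 - 549/65462 = -549/65462 - 507648*I*sqrt(457)/106481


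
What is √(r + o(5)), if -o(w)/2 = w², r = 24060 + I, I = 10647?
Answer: √34657 ≈ 186.16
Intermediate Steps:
r = 34707 (r = 24060 + 10647 = 34707)
o(w) = -2*w²
√(r + o(5)) = √(34707 - 2*5²) = √(34707 - 2*25) = √(34707 - 50) = √34657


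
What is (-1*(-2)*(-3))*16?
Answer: -96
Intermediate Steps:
(-1*(-2)*(-3))*16 = (2*(-3))*16 = -6*16 = -96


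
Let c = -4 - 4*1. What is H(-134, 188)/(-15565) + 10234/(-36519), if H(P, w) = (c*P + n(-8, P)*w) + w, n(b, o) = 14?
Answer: -43060594/81202605 ≈ -0.53029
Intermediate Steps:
c = -8 (c = -4 - 4 = -8)
H(P, w) = -8*P + 15*w (H(P, w) = (-8*P + 14*w) + w = -8*P + 15*w)
H(-134, 188)/(-15565) + 10234/(-36519) = (-8*(-134) + 15*188)/(-15565) + 10234/(-36519) = (1072 + 2820)*(-1/15565) + 10234*(-1/36519) = 3892*(-1/15565) - 1462/5217 = -3892/15565 - 1462/5217 = -43060594/81202605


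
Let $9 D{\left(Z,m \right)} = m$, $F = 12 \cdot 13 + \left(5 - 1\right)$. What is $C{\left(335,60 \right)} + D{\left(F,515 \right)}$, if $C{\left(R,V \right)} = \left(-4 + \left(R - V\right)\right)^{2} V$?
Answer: $\frac{39658655}{9} \approx 4.4065 \cdot 10^{6}$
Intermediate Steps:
$F = 160$ ($F = 156 + \left(5 - 1\right) = 156 + 4 = 160$)
$D{\left(Z,m \right)} = \frac{m}{9}$
$C{\left(R,V \right)} = V \left(-4 + R - V\right)^{2}$ ($C{\left(R,V \right)} = \left(-4 + R - V\right)^{2} V = V \left(-4 + R - V\right)^{2}$)
$C{\left(335,60 \right)} + D{\left(F,515 \right)} = 60 \left(4 + 60 - 335\right)^{2} + \frac{1}{9} \cdot 515 = 60 \left(4 + 60 - 335\right)^{2} + \frac{515}{9} = 60 \left(-271\right)^{2} + \frac{515}{9} = 60 \cdot 73441 + \frac{515}{9} = 4406460 + \frac{515}{9} = \frac{39658655}{9}$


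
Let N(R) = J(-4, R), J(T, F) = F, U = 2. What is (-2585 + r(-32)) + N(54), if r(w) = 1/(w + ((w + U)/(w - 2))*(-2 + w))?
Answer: -156923/62 ≈ -2531.0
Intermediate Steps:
N(R) = R
r(w) = 1/(2 + 2*w) (r(w) = 1/(w + ((w + 2)/(w - 2))*(-2 + w)) = 1/(w + ((2 + w)/(-2 + w))*(-2 + w)) = 1/(w + (2 + w)) = 1/(2 + 2*w))
(-2585 + r(-32)) + N(54) = (-2585 + 1/(2*(1 - 32))) + 54 = (-2585 + (½)/(-31)) + 54 = (-2585 + (½)*(-1/31)) + 54 = (-2585 - 1/62) + 54 = -160271/62 + 54 = -156923/62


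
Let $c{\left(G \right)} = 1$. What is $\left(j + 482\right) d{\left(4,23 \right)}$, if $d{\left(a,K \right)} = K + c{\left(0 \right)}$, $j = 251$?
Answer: $17592$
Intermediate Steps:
$d{\left(a,K \right)} = 1 + K$ ($d{\left(a,K \right)} = K + 1 = 1 + K$)
$\left(j + 482\right) d{\left(4,23 \right)} = \left(251 + 482\right) \left(1 + 23\right) = 733 \cdot 24 = 17592$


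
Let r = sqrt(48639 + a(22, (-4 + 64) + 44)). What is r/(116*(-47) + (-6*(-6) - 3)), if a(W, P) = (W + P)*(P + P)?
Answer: -sqrt(74847)/5419 ≈ -0.050486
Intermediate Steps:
a(W, P) = 2*P*(P + W) (a(W, P) = (P + W)*(2*P) = 2*P*(P + W))
r = sqrt(74847) (r = sqrt(48639 + 2*((-4 + 64) + 44)*(((-4 + 64) + 44) + 22)) = sqrt(48639 + 2*(60 + 44)*((60 + 44) + 22)) = sqrt(48639 + 2*104*(104 + 22)) = sqrt(48639 + 2*104*126) = sqrt(48639 + 26208) = sqrt(74847) ≈ 273.58)
r/(116*(-47) + (-6*(-6) - 3)) = sqrt(74847)/(116*(-47) + (-6*(-6) - 3)) = sqrt(74847)/(-5452 + (36 - 3)) = sqrt(74847)/(-5452 + 33) = sqrt(74847)/(-5419) = sqrt(74847)*(-1/5419) = -sqrt(74847)/5419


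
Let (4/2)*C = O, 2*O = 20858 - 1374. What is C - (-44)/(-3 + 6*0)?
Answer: 14569/3 ≈ 4856.3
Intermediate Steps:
O = 9742 (O = (20858 - 1374)/2 = (½)*19484 = 9742)
C = 4871 (C = (½)*9742 = 4871)
C - (-44)/(-3 + 6*0) = 4871 - (-44)/(-3 + 6*0) = 4871 - (-44)/(-3 + 0) = 4871 - (-44)/(-3) = 4871 - (-1)*(-44)/3 = 4871 - 1*44/3 = 4871 - 44/3 = 14569/3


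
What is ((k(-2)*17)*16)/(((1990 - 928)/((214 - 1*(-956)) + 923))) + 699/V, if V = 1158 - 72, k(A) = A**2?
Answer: 412294027/192222 ≈ 2144.9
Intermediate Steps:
V = 1086
((k(-2)*17)*16)/(((1990 - 928)/((214 - 1*(-956)) + 923))) + 699/V = (((-2)**2*17)*16)/(((1990 - 928)/((214 - 1*(-956)) + 923))) + 699/1086 = ((4*17)*16)/((1062/((214 + 956) + 923))) + 699*(1/1086) = (68*16)/((1062/(1170 + 923))) + 233/362 = 1088/((1062/2093)) + 233/362 = 1088/((1062*(1/2093))) + 233/362 = 1088/(1062/2093) + 233/362 = 1088*(2093/1062) + 233/362 = 1138592/531 + 233/362 = 412294027/192222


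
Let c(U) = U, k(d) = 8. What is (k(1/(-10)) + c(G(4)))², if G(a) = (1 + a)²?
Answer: 1089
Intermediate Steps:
(k(1/(-10)) + c(G(4)))² = (8 + (1 + 4)²)² = (8 + 5²)² = (8 + 25)² = 33² = 1089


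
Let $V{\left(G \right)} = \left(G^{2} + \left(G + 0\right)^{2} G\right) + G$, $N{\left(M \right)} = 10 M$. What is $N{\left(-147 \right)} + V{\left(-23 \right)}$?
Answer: $-13131$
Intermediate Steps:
$V{\left(G \right)} = G + G^{2} + G^{3}$ ($V{\left(G \right)} = \left(G^{2} + G^{2} G\right) + G = \left(G^{2} + G^{3}\right) + G = G + G^{2} + G^{3}$)
$N{\left(-147 \right)} + V{\left(-23 \right)} = 10 \left(-147\right) - 23 \left(1 - 23 + \left(-23\right)^{2}\right) = -1470 - 23 \left(1 - 23 + 529\right) = -1470 - 11661 = -13131$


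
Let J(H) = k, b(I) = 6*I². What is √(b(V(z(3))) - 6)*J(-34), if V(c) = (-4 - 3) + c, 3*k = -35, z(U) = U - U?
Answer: -140*√2 ≈ -197.99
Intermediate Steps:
z(U) = 0
k = -35/3 (k = (⅓)*(-35) = -35/3 ≈ -11.667)
V(c) = -7 + c
J(H) = -35/3
√(b(V(z(3))) - 6)*J(-34) = √(6*(-7 + 0)² - 6)*(-35/3) = √(6*(-7)² - 6)*(-35/3) = √(6*49 - 6)*(-35/3) = √(294 - 6)*(-35/3) = √288*(-35/3) = (12*√2)*(-35/3) = -140*√2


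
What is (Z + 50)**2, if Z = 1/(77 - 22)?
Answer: 7568001/3025 ≈ 2501.8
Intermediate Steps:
Z = 1/55 ≈ 0.018182
(Z + 50)**2 = (1/55 + 50)**2 = (2751/55)**2 = 7568001/3025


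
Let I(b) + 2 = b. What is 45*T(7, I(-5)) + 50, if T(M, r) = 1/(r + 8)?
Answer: 95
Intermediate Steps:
I(b) = -2 + b
T(M, r) = 1/(8 + r)
45*T(7, I(-5)) + 50 = 45/(8 + (-2 - 5)) + 50 = 45/(8 - 7) + 50 = 45/1 + 50 = 45*1 + 50 = 45 + 50 = 95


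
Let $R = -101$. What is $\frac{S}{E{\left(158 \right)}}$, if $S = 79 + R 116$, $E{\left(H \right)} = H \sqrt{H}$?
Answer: $- \frac{11637 \sqrt{158}}{24964} \approx -5.8594$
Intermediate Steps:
$E{\left(H \right)} = H^{\frac{3}{2}}$
$S = -11637$ ($S = 79 - 11716 = -11637$)
$\frac{S}{E{\left(158 \right)}} = - \frac{11637}{158^{\frac{3}{2}}} = - \frac{11637}{158 \sqrt{158}} = - 11637 \frac{\sqrt{158}}{24964} = - \frac{11637 \sqrt{158}}{24964}$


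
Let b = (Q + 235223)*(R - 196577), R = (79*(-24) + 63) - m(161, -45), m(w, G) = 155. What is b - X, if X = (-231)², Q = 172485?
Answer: -80956592381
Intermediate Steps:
R = -1988 (R = (79*(-24) + 63) - 1*155 = (-1896 + 63) - 155 = -1833 - 155 = -1988)
X = 53361
b = -80956539020 (b = (172485 + 235223)*(-1988 - 196577) = 407708*(-198565) = -80956539020)
b - X = -80956539020 - 1*53361 = -80956539020 - 53361 = -80956592381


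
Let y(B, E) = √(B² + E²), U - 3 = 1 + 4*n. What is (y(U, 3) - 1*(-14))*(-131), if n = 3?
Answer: -1834 - 131*√265 ≈ -3966.5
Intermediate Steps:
U = 16 (U = 3 + (1 + 4*3) = 3 + (1 + 12) = 3 + 13 = 16)
(y(U, 3) - 1*(-14))*(-131) = (√(16² + 3²) - 1*(-14))*(-131) = (√(256 + 9) + 14)*(-131) = (√265 + 14)*(-131) = (14 + √265)*(-131) = -1834 - 131*√265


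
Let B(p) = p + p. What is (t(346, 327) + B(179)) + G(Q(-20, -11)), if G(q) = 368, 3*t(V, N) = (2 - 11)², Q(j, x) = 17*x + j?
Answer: 753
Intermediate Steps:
Q(j, x) = j + 17*x
t(V, N) = 27 (t(V, N) = (2 - 11)²/3 = (⅓)*(-9)² = (⅓)*81 = 27)
B(p) = 2*p
(t(346, 327) + B(179)) + G(Q(-20, -11)) = (27 + 2*179) + 368 = (27 + 358) + 368 = 385 + 368 = 753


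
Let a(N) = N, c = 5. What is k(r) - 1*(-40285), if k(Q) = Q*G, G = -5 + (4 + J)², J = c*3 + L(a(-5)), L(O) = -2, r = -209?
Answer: -19071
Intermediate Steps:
J = 13 (J = 5*3 - 2 = 15 - 2 = 13)
G = 284 (G = -5 + (4 + 13)² = -5 + 17² = -5 + 289 = 284)
k(Q) = 284*Q (k(Q) = Q*284 = 284*Q)
k(r) - 1*(-40285) = 284*(-209) - 1*(-40285) = -59356 + 40285 = -19071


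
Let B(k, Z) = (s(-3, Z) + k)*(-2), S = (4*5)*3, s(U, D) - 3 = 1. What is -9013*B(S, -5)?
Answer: 1153664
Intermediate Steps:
s(U, D) = 4 (s(U, D) = 3 + 1 = 4)
S = 60 (S = 20*3 = 60)
B(k, Z) = -8 - 2*k (B(k, Z) = (4 + k)*(-2) = -8 - 2*k)
-9013*B(S, -5) = -9013*(-8 - 2*60) = -9013*(-8 - 120) = -9013*(-128) = 1153664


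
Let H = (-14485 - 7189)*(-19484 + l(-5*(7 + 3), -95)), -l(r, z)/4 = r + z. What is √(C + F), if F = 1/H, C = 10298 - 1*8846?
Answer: √15234639750068208983/102431324 ≈ 38.105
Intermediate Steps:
l(r, z) = -4*r - 4*z (l(r, z) = -4*(r + z) = -4*r - 4*z)
H = 409725296 (H = (-14485 - 7189)*(-19484 + (-(-20)*(7 + 3) - 4*(-95))) = -21674*(-19484 + (-(-20)*10 + 380)) = -21674*(-19484 + (-4*(-50) + 380)) = -21674*(-19484 + (200 + 380)) = -21674*(-19484 + 580) = -21674*(-18904) = 409725296)
C = 1452 (C = 10298 - 8846 = 1452)
F = 1/409725296 ≈ 2.4407e-9
√(C + F) = √(1452 + 1/409725296) = √(594921129793/409725296) = √15234639750068208983/102431324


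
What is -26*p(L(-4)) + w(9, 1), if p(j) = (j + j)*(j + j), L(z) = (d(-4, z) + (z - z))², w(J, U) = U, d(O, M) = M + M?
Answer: -425983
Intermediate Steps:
d(O, M) = 2*M
L(z) = 4*z² (L(z) = (2*z + (z - z))² = (2*z + 0)² = (2*z)² = 4*z²)
p(j) = 4*j² (p(j) = (2*j)*(2*j) = 4*j²)
-26*p(L(-4)) + w(9, 1) = -104*(4*(-4)²)² + 1 = -104*(4*16)² + 1 = -104*64² + 1 = -104*4096 + 1 = -26*16384 + 1 = -425984 + 1 = -425983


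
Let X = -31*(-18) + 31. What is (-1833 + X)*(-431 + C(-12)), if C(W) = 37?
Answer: 490136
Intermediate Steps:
X = 589 (X = 558 + 31 = 589)
(-1833 + X)*(-431 + C(-12)) = (-1833 + 589)*(-431 + 37) = -1244*(-394) = 490136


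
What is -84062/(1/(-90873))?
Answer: 7638966126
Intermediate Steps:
-84062/(1/(-90873)) = -84062/(-1/90873) = -84062*(-90873) = 7638966126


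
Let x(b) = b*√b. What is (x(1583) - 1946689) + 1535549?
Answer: -411140 + 1583*√1583 ≈ -3.4816e+5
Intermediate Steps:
x(b) = b^(3/2)
(x(1583) - 1946689) + 1535549 = (1583^(3/2) - 1946689) + 1535549 = (1583*√1583 - 1946689) + 1535549 = (-1946689 + 1583*√1583) + 1535549 = -411140 + 1583*√1583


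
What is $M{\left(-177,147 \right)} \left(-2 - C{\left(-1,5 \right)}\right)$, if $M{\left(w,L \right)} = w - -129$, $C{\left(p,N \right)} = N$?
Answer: $336$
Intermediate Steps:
$M{\left(w,L \right)} = 129 + w$ ($M{\left(w,L \right)} = w + 129 = 129 + w$)
$M{\left(-177,147 \right)} \left(-2 - C{\left(-1,5 \right)}\right) = \left(129 - 177\right) \left(-2 - 5\right) = - 48 \left(-2 - 5\right) = \left(-48\right) \left(-7\right) = 336$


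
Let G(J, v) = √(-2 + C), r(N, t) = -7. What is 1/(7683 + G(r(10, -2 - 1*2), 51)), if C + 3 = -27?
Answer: 7683/59028521 - 4*I*√2/59028521 ≈ 0.00013016 - 9.5833e-8*I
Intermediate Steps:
C = -30 (C = -3 - 27 = -30)
G(J, v) = 4*I*√2 (G(J, v) = √(-2 - 30) = √(-32) = 4*I*√2)
1/(7683 + G(r(10, -2 - 1*2), 51)) = 1/(7683 + 4*I*√2)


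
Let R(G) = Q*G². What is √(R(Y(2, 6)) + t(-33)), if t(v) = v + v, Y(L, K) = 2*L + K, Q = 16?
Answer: √1534 ≈ 39.166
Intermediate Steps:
Y(L, K) = K + 2*L
R(G) = 16*G²
t(v) = 2*v
√(R(Y(2, 6)) + t(-33)) = √(16*(6 + 2*2)² + 2*(-33)) = √(16*(6 + 4)² - 66) = √(16*10² - 66) = √(16*100 - 66) = √(1600 - 66) = √1534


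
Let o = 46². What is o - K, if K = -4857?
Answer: 6973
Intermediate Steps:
o = 2116
o - K = 2116 - 1*(-4857) = 2116 + 4857 = 6973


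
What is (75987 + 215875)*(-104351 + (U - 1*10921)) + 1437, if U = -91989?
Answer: -60491608545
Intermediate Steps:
(75987 + 215875)*(-104351 + (U - 1*10921)) + 1437 = (75987 + 215875)*(-104351 + (-91989 - 1*10921)) + 1437 = 291862*(-104351 + (-91989 - 10921)) + 1437 = 291862*(-104351 - 102910) + 1437 = 291862*(-207261) + 1437 = -60491609982 + 1437 = -60491608545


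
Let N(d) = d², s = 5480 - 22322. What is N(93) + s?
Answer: -8193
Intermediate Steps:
s = -16842
N(93) + s = 93² - 16842 = 8649 - 16842 = -8193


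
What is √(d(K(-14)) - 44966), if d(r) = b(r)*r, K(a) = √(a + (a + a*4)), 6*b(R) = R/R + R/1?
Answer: √(-404820 + 3*I*√21)/3 ≈ 0.0036012 + 212.08*I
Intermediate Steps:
b(R) = ⅙ + R/6 (b(R) = (R/R + R/1)/6 = (1 + R*1)/6 = (1 + R)/6 = ⅙ + R/6)
K(a) = √6*√a (K(a) = √(a + (a + 4*a)) = √(a + 5*a) = √(6*a) = √6*√a)
d(r) = r*(⅙ + r/6) (d(r) = (⅙ + r/6)*r = r*(⅙ + r/6))
√(d(K(-14)) - 44966) = √((√6*√(-14))*(1 + √6*√(-14))/6 - 44966) = √((√6*(I*√14))*(1 + √6*(I*√14))/6 - 44966) = √((2*I*√21)*(1 + 2*I*√21)/6 - 44966) = √(I*√21*(1 + 2*I*√21)/3 - 44966) = √(-44966 + I*√21*(1 + 2*I*√21)/3)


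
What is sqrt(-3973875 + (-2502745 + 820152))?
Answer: 2*I*sqrt(1414117) ≈ 2378.3*I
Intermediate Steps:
sqrt(-3973875 + (-2502745 + 820152)) = sqrt(-3973875 - 1682593) = sqrt(-5656468) = 2*I*sqrt(1414117)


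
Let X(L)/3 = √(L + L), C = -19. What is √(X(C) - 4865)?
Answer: √(-4865 + 3*I*√38) ≈ 0.1326 + 69.75*I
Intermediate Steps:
X(L) = 3*√2*√L (X(L) = 3*√(L + L) = 3*√(2*L) = 3*(√2*√L) = 3*√2*√L)
√(X(C) - 4865) = √(3*√2*√(-19) - 4865) = √(3*√2*(I*√19) - 4865) = √(3*I*√38 - 4865) = √(-4865 + 3*I*√38)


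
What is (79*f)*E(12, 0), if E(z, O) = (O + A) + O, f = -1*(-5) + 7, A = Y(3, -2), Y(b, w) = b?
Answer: 2844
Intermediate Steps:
A = 3
f = 12 (f = 5 + 7 = 12)
E(z, O) = 3 + 2*O (E(z, O) = (O + 3) + O = (3 + O) + O = 3 + 2*O)
(79*f)*E(12, 0) = (79*12)*(3 + 2*0) = 948*(3 + 0) = 948*3 = 2844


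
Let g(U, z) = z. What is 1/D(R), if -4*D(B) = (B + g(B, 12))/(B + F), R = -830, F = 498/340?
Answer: -140851/34765 ≈ -4.0515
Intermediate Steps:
F = 249/170 (F = 498*(1/340) = 249/170 ≈ 1.4647)
D(B) = -(12 + B)/(4*(249/170 + B)) (D(B) = -(B + 12)/(4*(B + 249/170)) = -(12 + B)/(4*(249/170 + B)))
1/D(R) = 1/(85*(-12 - 1*(-830))/(2*(249 + 170*(-830)))) = 1/(85*(-12 + 830)/(2*(249 - 141100))) = 1/((85/2)*818/(-140851)) = 1/((85/2)*(-1/140851)*818) = 1/(-34765/140851) = -140851/34765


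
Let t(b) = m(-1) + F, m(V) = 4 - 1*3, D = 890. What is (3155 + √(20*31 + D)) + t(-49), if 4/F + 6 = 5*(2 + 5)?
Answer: 91528/29 + √1510 ≈ 3195.0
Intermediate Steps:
F = 4/29 (F = 4/(-6 + 5*(2 + 5)) = 4/(-6 + 5*7) = 4/(-6 + 35) = 4/29 ≈ 0.13793)
m(V) = 1 (m(V) = 4 - 3 = 1)
t(b) = 33/29 (t(b) = 1 + 4/29 = 33/29)
(3155 + √(20*31 + D)) + t(-49) = (3155 + √(20*31 + 890)) + 33/29 = (3155 + √(620 + 890)) + 33/29 = (3155 + √1510) + 33/29 = 91528/29 + √1510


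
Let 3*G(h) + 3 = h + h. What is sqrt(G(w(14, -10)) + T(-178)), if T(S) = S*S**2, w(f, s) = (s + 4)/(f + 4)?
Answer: I*sqrt(50757779)/3 ≈ 2374.8*I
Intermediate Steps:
w(f, s) = (4 + s)/(4 + f)
G(h) = -1 + 2*h/3 (G(h) = -1 + (h + h)/3 = -1 + (2*h)/3 = -1 + 2*h/3)
T(S) = S**3
sqrt(G(w(14, -10)) + T(-178)) = sqrt((-1 + 2*((4 - 10)/(4 + 14))/3) + (-178)**3) = sqrt((-1 + 2*(-6/18)/3) - 5639752) = sqrt((-1 + 2*((1/18)*(-6))/3) - 5639752) = sqrt((-1 + (2/3)*(-1/3)) - 5639752) = sqrt((-1 - 2/9) - 5639752) = sqrt(-11/9 - 5639752) = sqrt(-50757779/9) = I*sqrt(50757779)/3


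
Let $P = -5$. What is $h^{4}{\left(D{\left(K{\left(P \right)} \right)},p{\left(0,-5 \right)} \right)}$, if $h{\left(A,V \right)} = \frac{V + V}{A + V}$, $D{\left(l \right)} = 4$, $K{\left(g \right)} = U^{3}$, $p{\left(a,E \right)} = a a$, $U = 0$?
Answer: $0$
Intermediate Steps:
$p{\left(a,E \right)} = a^{2}$
$K{\left(g \right)} = 0$ ($K{\left(g \right)} = 0^{3} = 0$)
$h{\left(A,V \right)} = \frac{2 V}{A + V}$
$h^{4}{\left(D{\left(K{\left(P \right)} \right)},p{\left(0,-5 \right)} \right)} = \left(\frac{2 \cdot 0^{2}}{4 + 0^{2}}\right)^{4} = \left(2 \cdot 0 \frac{1}{4 + 0}\right)^{4} = \left(2 \cdot 0 \cdot \frac{1}{4}\right)^{4} = 0^{4} = 0$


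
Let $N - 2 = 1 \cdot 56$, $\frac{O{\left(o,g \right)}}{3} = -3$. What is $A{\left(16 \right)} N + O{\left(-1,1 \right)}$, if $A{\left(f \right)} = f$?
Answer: $919$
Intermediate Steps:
$O{\left(o,g \right)} = -9$ ($O{\left(o,g \right)} = 3 \left(-3\right) = -9$)
$N = 58$ ($N = 2 + 1 \cdot 56 = 2 + 56 = 58$)
$A{\left(16 \right)} N + O{\left(-1,1 \right)} = 16 \cdot 58 - 9 = 928 - 9 = 919$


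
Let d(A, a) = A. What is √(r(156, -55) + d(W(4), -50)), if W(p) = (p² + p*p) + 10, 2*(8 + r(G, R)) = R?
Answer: √26/2 ≈ 2.5495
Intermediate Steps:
r(G, R) = -8 + R/2
W(p) = 10 + 2*p² (W(p) = (p² + p²) + 10 = 2*p² + 10 = 10 + 2*p²)
√(r(156, -55) + d(W(4), -50)) = √((-8 + (½)*(-55)) + (10 + 2*4²)) = √((-8 - 55/2) + (10 + 2*16)) = √(-71/2 + (10 + 32)) = √(-71/2 + 42) = √(13/2) = √26/2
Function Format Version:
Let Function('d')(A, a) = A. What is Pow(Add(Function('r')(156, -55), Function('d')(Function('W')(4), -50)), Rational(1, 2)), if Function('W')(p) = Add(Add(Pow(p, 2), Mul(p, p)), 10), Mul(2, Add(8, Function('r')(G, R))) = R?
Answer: Mul(Rational(1, 2), Pow(26, Rational(1, 2))) ≈ 2.5495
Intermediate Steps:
Function('r')(G, R) = Add(-8, Mul(Rational(1, 2), R))
Function('W')(p) = Add(10, Mul(2, Pow(p, 2))) (Function('W')(p) = Add(Add(Pow(p, 2), Pow(p, 2)), 10) = Add(Mul(2, Pow(p, 2)), 10) = Add(10, Mul(2, Pow(p, 2))))
Pow(Add(Function('r')(156, -55), Function('d')(Function('W')(4), -50)), Rational(1, 2)) = Pow(Add(Add(-8, Mul(Rational(1, 2), -55)), Add(10, Mul(2, Pow(4, 2)))), Rational(1, 2)) = Pow(Add(Add(-8, Rational(-55, 2)), Add(10, Mul(2, 16))), Rational(1, 2)) = Pow(Add(Rational(-71, 2), Add(10, 32)), Rational(1, 2)) = Pow(Add(Rational(-71, 2), 42), Rational(1, 2)) = Pow(Rational(13, 2), Rational(1, 2)) = Mul(Rational(1, 2), Pow(26, Rational(1, 2)))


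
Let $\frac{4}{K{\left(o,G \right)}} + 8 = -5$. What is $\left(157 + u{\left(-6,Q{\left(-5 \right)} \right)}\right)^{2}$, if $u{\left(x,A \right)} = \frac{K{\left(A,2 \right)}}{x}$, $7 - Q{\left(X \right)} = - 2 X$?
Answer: $\frac{37515625}{1521} \approx 24665.0$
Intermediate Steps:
$Q{\left(X \right)} = 7 + 2 X$ ($Q{\left(X \right)} = 7 - - 2 X = 7 + 2 X$)
$K{\left(o,G \right)} = - \frac{4}{13}$ ($K{\left(o,G \right)} = \frac{4}{-8 - 5} = \frac{4}{-13} = 4 \left(- \frac{1}{13}\right) = - \frac{4}{13}$)
$u{\left(x,A \right)} = - \frac{4}{13 x}$
$\left(157 + u{\left(-6,Q{\left(-5 \right)} \right)}\right)^{2} = \left(157 - \frac{4}{13 \left(-6\right)}\right)^{2} = \left(157 - - \frac{2}{39}\right)^{2} = \left(157 + \frac{2}{39}\right)^{2} = \left(\frac{6125}{39}\right)^{2} = \frac{37515625}{1521}$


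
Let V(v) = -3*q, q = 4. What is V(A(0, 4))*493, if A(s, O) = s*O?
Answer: -5916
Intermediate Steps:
A(s, O) = O*s
V(v) = -12 (V(v) = -3*4 = -12)
V(A(0, 4))*493 = -12*493 = -5916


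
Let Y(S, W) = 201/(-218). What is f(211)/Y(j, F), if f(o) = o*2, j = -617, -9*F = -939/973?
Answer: -91996/201 ≈ -457.69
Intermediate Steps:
F = 313/2919 (F = -(-313)/(3*973) = -1/9*(-939/973) = 313/2919 ≈ 0.10723)
Y(S, W) = -201/218 (Y(S, W) = 201*(-1/218) = -201/218)
f(o) = 2*o
f(211)/Y(j, F) = (2*211)/(-201/218) = 422*(-218/201) = -91996/201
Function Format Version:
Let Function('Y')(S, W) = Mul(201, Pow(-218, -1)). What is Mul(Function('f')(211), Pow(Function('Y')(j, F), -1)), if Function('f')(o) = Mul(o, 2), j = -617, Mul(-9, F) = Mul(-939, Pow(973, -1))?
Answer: Rational(-91996, 201) ≈ -457.69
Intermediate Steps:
F = Rational(313, 2919) (F = Mul(Rational(-1, 9), Mul(-939, Pow(973, -1))) = Mul(Rational(-1, 9), Mul(-939, Rational(1, 973))) = Mul(Rational(-1, 9), Rational(-939, 973)) = Rational(313, 2919) ≈ 0.10723)
Function('Y')(S, W) = Rational(-201, 218) (Function('Y')(S, W) = Mul(201, Rational(-1, 218)) = Rational(-201, 218))
Function('f')(o) = Mul(2, o)
Mul(Function('f')(211), Pow(Function('Y')(j, F), -1)) = Mul(Mul(2, 211), Pow(Rational(-201, 218), -1)) = Mul(422, Rational(-218, 201)) = Rational(-91996, 201)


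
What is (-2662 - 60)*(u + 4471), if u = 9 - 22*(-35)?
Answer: -14290500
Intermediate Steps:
u = 779 (u = 9 + 770 = 779)
(-2662 - 60)*(u + 4471) = (-2662 - 60)*(779 + 4471) = -2722*5250 = -14290500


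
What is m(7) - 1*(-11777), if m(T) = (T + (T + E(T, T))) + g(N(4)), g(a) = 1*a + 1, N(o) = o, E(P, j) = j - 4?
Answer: 11799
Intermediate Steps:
E(P, j) = -4 + j
g(a) = 1 + a (g(a) = a + 1 = 1 + a)
m(T) = 1 + 3*T (m(T) = (T + (T + (-4 + T))) + (1 + 4) = (T + (-4 + 2*T)) + 5 = (-4 + 3*T) + 5 = 1 + 3*T)
m(7) - 1*(-11777) = (1 + 3*7) - 1*(-11777) = (1 + 21) + 11777 = 22 + 11777 = 11799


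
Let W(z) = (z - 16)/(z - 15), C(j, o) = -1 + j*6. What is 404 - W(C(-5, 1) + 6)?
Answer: 16119/40 ≈ 402.98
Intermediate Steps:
C(j, o) = -1 + 6*j
W(z) = (-16 + z)/(-15 + z)
404 - W(C(-5, 1) + 6) = 404 - (-16 + ((-1 + 6*(-5)) + 6))/(-15 + ((-1 + 6*(-5)) + 6)) = 404 - (-16 + ((-1 - 30) + 6))/(-15 + ((-1 - 30) + 6)) = 404 - (-16 + (-31 + 6))/(-15 + (-31 + 6)) = 404 - (-16 - 25)/(-15 - 25) = 404 - (-41)/(-40) = 404 - (-1)*(-41)/40 = 404 - 1*41/40 = 404 - 41/40 = 16119/40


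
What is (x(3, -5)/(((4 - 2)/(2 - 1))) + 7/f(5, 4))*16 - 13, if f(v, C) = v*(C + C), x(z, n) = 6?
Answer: 189/5 ≈ 37.800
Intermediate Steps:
f(v, C) = 2*C*v (f(v, C) = v*(2*C) = 2*C*v)
(x(3, -5)/(((4 - 2)/(2 - 1))) + 7/f(5, 4))*16 - 13 = (6/(((4 - 2)/(2 - 1))) + 7/((2*4*5)))*16 - 13 = (6/((2/1)) + 7/40)*16 - 13 = (6/((2*1)) + 7*(1/40))*16 - 13 = (6/2 + 7/40)*16 - 13 = (6*(1/2) + 7/40)*16 - 13 = (3 + 7/40)*16 - 13 = (127/40)*16 - 13 = 254/5 - 13 = 189/5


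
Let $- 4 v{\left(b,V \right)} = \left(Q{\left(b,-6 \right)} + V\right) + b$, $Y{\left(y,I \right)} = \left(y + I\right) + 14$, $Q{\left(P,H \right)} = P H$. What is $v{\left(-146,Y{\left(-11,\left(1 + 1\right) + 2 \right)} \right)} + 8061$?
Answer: $\frac{31507}{4} \approx 7876.8$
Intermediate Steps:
$Q{\left(P,H \right)} = H P$
$Y{\left(y,I \right)} = 14 + I + y$ ($Y{\left(y,I \right)} = \left(I + y\right) + 14 = 14 + I + y$)
$v{\left(b,V \right)} = - \frac{V}{4} + \frac{5 b}{4}$ ($v{\left(b,V \right)} = - \frac{\left(- 6 b + V\right) + b}{4} = - \frac{\left(V - 6 b\right) + b}{4} = - \frac{V - 5 b}{4} = - \frac{V}{4} + \frac{5 b}{4}$)
$v{\left(-146,Y{\left(-11,\left(1 + 1\right) + 2 \right)} \right)} + 8061 = \left(- \frac{14 + \left(\left(1 + 1\right) + 2\right) - 11}{4} + \frac{5}{4} \left(-146\right)\right) + 8061 = \left(- \frac{14 + \left(2 + 2\right) - 11}{4} - \frac{365}{2}\right) + 8061 = \left(- \frac{14 + 4 - 11}{4} - \frac{365}{2}\right) + 8061 = \left(\left(- \frac{1}{4}\right) 7 - \frac{365}{2}\right) + 8061 = \left(- \frac{7}{4} - \frac{365}{2}\right) + 8061 = - \frac{737}{4} + 8061 = \frac{31507}{4}$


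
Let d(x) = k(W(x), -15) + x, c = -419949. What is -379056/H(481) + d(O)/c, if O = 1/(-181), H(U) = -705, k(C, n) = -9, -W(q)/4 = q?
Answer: 9604113067738/17862530715 ≈ 537.67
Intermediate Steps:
W(q) = -4*q
O = -1/181 ≈ -0.0055249
d(x) = -9 + x
-379056/H(481) + d(O)/c = -379056/(-705) + (-9 - 1/181)/(-419949) = -379056*(-1/705) - 1630/181*(-1/419949) = 126352/235 + 1630/76010769 = 9604113067738/17862530715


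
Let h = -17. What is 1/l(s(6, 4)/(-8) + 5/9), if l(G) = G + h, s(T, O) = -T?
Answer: -36/565 ≈ -0.063717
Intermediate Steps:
l(G) = -17 + G (l(G) = G - 17 = -17 + G)
1/l(s(6, 4)/(-8) + 5/9) = 1/(-17 + (-1*6/(-8) + 5/9)) = 1/(-17 + (-6*(-⅛) + 5*(⅑))) = 1/(-17 + (¾ + 5/9)) = 1/(-17 + 47/36) = 1/(-565/36) = -36/565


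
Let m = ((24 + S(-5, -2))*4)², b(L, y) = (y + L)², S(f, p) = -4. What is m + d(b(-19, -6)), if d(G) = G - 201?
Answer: 6824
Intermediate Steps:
b(L, y) = (L + y)²
d(G) = -201 + G
m = 6400 (m = ((24 - 4)*4)² = (20*4)² = 80² = 6400)
m + d(b(-19, -6)) = 6400 + (-201 + (-19 - 6)²) = 6400 + (-201 + (-25)²) = 6400 + (-201 + 625) = 6400 + 424 = 6824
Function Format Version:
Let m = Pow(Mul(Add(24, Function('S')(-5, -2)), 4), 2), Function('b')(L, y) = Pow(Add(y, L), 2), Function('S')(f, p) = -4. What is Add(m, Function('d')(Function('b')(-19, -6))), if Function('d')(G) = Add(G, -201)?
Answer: 6824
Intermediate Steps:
Function('b')(L, y) = Pow(Add(L, y), 2)
Function('d')(G) = Add(-201, G)
m = 6400 (m = Pow(Mul(Add(24, -4), 4), 2) = Pow(Mul(20, 4), 2) = Pow(80, 2) = 6400)
Add(m, Function('d')(Function('b')(-19, -6))) = Add(6400, Add(-201, Pow(Add(-19, -6), 2))) = Add(6400, Add(-201, Pow(-25, 2))) = Add(6400, Add(-201, 625)) = Add(6400, 424) = 6824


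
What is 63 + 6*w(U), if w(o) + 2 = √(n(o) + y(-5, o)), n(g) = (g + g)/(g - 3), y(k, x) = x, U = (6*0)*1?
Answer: 51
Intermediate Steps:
U = 0 (U = 0*1 = 0)
n(g) = 2*g/(-3 + g) (n(g) = (2*g)/(-3 + g) = 2*g/(-3 + g))
w(o) = -2 + √(o + 2*o/(-3 + o)) (w(o) = -2 + √(2*o/(-3 + o) + o) = -2 + √(o + 2*o/(-3 + o)))
63 + 6*w(U) = 63 + 6*(-2 + √(0*(-1 + 0)/(-3 + 0))) = 63 + 6*(-2 + √(0*(-1)/(-3))) = 63 + 6*(-2 + √(0*(-⅓)*(-1))) = 63 + 6*(-2 + √0) = 63 + 6*(-2 + 0) = 63 + 6*(-2) = 63 - 12 = 51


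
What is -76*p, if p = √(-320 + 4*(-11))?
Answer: -152*I*√91 ≈ -1450.0*I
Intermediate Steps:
p = 2*I*√91 (p = √(-320 - 44) = √(-364) = 2*I*√91 ≈ 19.079*I)
-76*p = -152*I*√91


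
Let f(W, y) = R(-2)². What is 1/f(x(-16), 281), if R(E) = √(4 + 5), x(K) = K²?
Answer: ⅑ ≈ 0.11111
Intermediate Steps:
R(E) = 3 (R(E) = √9 = 3)
f(W, y) = 9 (f(W, y) = 3² = 9)
1/f(x(-16), 281) = 1/9 = ⅑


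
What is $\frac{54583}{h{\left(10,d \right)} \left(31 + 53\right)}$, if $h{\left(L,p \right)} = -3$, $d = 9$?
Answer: $- \frac{54583}{252} \approx -216.6$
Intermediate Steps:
$\frac{54583}{h{\left(10,d \right)} \left(31 + 53\right)} = \frac{54583}{\left(-3\right) \left(31 + 53\right)} = \frac{54583}{\left(-3\right) 84} = \frac{54583}{-252} = 54583 \left(- \frac{1}{252}\right) = - \frac{54583}{252}$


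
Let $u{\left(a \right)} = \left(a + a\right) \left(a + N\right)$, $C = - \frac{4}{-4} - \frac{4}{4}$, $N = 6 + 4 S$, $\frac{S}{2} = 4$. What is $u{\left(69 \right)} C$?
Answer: $0$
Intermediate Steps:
$S = 8$ ($S = 2 \cdot 4 = 8$)
$N = 38$ ($N = 6 + 4 \cdot 8 = 6 + 32 = 38$)
$C = 0$ ($C = \left(-4\right) \left(- \frac{1}{4}\right) - 1 = 1 - 1 = 0$)
$u{\left(a \right)} = 2 a \left(38 + a\right)$ ($u{\left(a \right)} = \left(a + a\right) \left(a + 38\right) = 2 a \left(38 + a\right)$)
$u{\left(69 \right)} C = 2 \cdot 69 \left(38 + 69\right) 0 = 2 \cdot 69 \cdot 107 \cdot 0 = 14766 \cdot 0 = 0$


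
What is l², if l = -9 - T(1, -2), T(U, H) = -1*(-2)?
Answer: 121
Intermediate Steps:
T(U, H) = 2
l = -11 (l = -9 - 1*2 = -9 - 2 = -11)
l² = (-11)² = 121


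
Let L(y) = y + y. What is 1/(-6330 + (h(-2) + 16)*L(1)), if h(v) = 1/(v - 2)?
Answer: -2/12597 ≈ -0.00015877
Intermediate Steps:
h(v) = 1/(-2 + v)
L(y) = 2*y
1/(-6330 + (h(-2) + 16)*L(1)) = 1/(-6330 + (1/(-2 - 2) + 16)*(2*1)) = 1/(-6330 + (1/(-4) + 16)*2) = 1/(-6330 + (-¼ + 16)*2) = 1/(-6330 + (63/4)*2) = 1/(-6330 + 63/2) = 1/(-12597/2) = -2/12597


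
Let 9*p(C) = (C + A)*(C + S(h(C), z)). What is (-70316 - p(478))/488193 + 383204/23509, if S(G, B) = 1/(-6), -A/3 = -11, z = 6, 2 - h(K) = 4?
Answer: 9978478827679/619754178798 ≈ 16.101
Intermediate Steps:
h(K) = -2 (h(K) = 2 - 1*4 = 2 - 4 = -2)
A = 33 (A = -3*(-11) = 33)
S(G, B) = -⅙
p(C) = (33 + C)*(-⅙ + C)/9 (p(C) = ((C + 33)*(C - ⅙))/9 = ((33 + C)*(-⅙ + C))/9 = (33 + C)*(-⅙ + C)/9)
(-70316 - p(478))/488193 + 383204/23509 = (-70316 - (-11/18 + (⅑)*478² + (197/54)*478))/488193 + 383204/23509 = (-70316 - (-11/18 + (⅑)*228484 + 47083/27))*(1/488193) + 383204*(1/23509) = (-70316 - (-11/18 + 228484/9 + 47083/27))*(1/488193) + 383204/23509 = (-70316 - 1*1465037/54)*(1/488193) + 383204/23509 = (-70316 - 1465037/54)*(1/488193) + 383204/23509 = -5262101/54*1/488193 + 383204/23509 = -5262101/26362422 + 383204/23509 = 9978478827679/619754178798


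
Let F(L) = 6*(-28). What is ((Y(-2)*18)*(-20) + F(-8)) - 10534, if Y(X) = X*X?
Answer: -12142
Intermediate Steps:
Y(X) = X**2
F(L) = -168
((Y(-2)*18)*(-20) + F(-8)) - 10534 = (((-2)**2*18)*(-20) - 168) - 10534 = ((4*18)*(-20) - 168) - 10534 = (72*(-20) - 168) - 10534 = (-1440 - 168) - 10534 = -1608 - 10534 = -12142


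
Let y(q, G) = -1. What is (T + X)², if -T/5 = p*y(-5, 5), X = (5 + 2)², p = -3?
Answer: 1156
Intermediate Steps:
X = 49 (X = 7² = 49)
T = -15 (T = -(-15)*(-1) = -5*3 = -15)
(T + X)² = (-15 + 49)² = 34² = 1156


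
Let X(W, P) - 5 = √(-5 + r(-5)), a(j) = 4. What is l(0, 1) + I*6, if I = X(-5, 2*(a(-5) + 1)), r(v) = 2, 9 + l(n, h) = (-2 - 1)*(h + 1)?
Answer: 15 + 6*I*√3 ≈ 15.0 + 10.392*I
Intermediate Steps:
l(n, h) = -12 - 3*h (l(n, h) = -9 + (-2 - 1)*(h + 1) = -9 - 3*(1 + h) = -9 + (-3 - 3*h) = -12 - 3*h)
X(W, P) = 5 + I*√3 (X(W, P) = 5 + √(-5 + 2) = 5 + √(-3) = 5 + I*√3)
I = 5 + I*√3 ≈ 5.0 + 1.732*I
l(0, 1) + I*6 = (-12 - 3*1) + (5 + I*√3)*6 = (-12 - 3) + (30 + 6*I*√3) = -15 + (30 + 6*I*√3) = 15 + 6*I*√3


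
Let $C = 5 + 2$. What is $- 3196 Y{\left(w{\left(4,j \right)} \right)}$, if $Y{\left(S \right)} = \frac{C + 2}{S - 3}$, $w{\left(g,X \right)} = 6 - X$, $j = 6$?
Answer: $9588$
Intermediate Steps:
$C = 7$
$Y{\left(S \right)} = \frac{9}{-3 + S}$ ($Y{\left(S \right)} = \frac{7 + 2}{S - 3} = \frac{9}{-3 + S}$)
$- 3196 Y{\left(w{\left(4,j \right)} \right)} = - 3196 \frac{9}{-3 + \left(6 - 6\right)} = - 3196 \frac{9}{-3 + 0} = - 3196 \frac{9}{-3} = - 3196 \cdot 9 \left(- \frac{1}{3}\right) = \left(-3196\right) \left(-3\right) = 9588$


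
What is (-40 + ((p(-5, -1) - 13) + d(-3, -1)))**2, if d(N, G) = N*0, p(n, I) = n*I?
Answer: 2304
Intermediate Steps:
p(n, I) = I*n
d(N, G) = 0
(-40 + ((p(-5, -1) - 13) + d(-3, -1)))**2 = (-40 + ((-1*(-5) - 13) + 0))**2 = (-40 + ((5 - 13) + 0))**2 = (-40 + (-8 + 0))**2 = (-40 - 8)**2 = (-48)**2 = 2304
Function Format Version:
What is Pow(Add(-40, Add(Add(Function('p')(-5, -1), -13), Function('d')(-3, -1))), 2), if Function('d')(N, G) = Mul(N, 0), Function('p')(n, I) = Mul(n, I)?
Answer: 2304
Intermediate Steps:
Function('p')(n, I) = Mul(I, n)
Function('d')(N, G) = 0
Pow(Add(-40, Add(Add(Function('p')(-5, -1), -13), Function('d')(-3, -1))), 2) = Pow(Add(-40, Add(Add(Mul(-1, -5), -13), 0)), 2) = Pow(Add(-40, Add(Add(5, -13), 0)), 2) = Pow(Add(-40, Add(-8, 0)), 2) = Pow(Add(-40, -8), 2) = Pow(-48, 2) = 2304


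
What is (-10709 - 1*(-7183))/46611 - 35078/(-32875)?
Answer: 1519103408/1532336625 ≈ 0.99136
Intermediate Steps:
(-10709 - 1*(-7183))/46611 - 35078/(-32875) = (-10709 + 7183)*(1/46611) - 35078*(-1/32875) = -3526*1/46611 + 35078/32875 = -3526/46611 + 35078/32875 = 1519103408/1532336625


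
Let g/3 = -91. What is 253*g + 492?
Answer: -68577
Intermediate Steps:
g = -273 (g = 3*(-91) = -273)
253*g + 492 = 253*(-273) + 492 = -69069 + 492 = -68577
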